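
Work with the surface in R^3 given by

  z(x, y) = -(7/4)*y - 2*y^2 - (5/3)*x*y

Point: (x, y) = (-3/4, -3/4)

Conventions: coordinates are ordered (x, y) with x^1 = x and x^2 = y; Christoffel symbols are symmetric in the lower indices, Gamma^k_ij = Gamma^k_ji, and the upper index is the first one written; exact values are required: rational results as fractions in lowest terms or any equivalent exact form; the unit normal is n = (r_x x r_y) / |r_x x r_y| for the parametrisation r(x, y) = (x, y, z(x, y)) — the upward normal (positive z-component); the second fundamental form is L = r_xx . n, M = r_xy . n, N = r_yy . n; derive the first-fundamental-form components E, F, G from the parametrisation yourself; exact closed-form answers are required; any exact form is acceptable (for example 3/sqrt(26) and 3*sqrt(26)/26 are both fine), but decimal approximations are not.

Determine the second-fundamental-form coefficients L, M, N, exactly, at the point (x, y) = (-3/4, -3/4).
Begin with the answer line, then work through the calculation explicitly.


Answer: L = 0, M = -20*sqrt(141)/423, N = -16*sqrt(141)/141

z_x = 5/4, z_y = 5/2, z_xx = 0, z_xy = -5/3, z_yy = -4
E = 41/16, F = 25/8, G = 29/4; answer radicand W^2 = 141/16
unnormalised second-form numerators: l = 0, m = -5/3, n = -4; L = l/sqrt(141/16), and similarly M = m/sqrt(W^2), N = n/sqrt(W^2)


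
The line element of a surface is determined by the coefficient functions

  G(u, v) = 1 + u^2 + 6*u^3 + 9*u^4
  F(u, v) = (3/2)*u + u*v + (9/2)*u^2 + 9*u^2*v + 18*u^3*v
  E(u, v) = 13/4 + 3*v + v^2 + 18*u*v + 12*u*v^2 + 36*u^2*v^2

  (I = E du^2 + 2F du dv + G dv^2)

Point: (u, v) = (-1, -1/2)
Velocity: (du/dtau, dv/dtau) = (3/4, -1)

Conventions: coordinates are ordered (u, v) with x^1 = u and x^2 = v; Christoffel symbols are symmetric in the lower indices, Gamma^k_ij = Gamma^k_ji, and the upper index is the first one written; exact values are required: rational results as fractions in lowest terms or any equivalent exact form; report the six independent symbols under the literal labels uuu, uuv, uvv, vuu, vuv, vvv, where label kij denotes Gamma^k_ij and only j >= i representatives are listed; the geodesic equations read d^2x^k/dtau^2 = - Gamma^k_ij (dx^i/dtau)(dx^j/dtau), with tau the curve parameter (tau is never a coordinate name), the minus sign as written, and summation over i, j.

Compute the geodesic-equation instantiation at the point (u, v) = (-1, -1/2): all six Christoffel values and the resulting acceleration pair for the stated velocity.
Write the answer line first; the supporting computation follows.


Answer: Gamma_uuu = -4/7, Gamma_uuv = -20/21, Gamma_uvv = 0, Gamma_vuu = -2/7, Gamma_vuv = -10/21, Gamma_vvv = 0; accelerations (d^2u/dtau^2, d^2v/dtau^2) = (-31/28, -31/56)

E = 17, F = 8, G = 5 at the point
E_u = -24, E_v = -40, F_u = -26, F_v = -10, G_u = -20, G_v = 0
EG - F^2 = 21;  g^inv = (1/21) * [[5, -8], [-8, 17]]
first-kind symbols [ij,l] = (1/2)(d_i g_jl + d_j g_il - d_l g_ij): [uu,u] = E_u/2 = -12, [uu,v] = F_u - E_v/2 = -6, [uv,u] = E_v/2 = -20, [uv,v] = G_u/2 = -10, [vv,u] = F_v - G_u/2 = 0, [vv,v] = G_v/2 = 0
Gamma^u_ij = (G*[ij,u] - F*[ij,v])/(EG - F^2), Gamma^v_ij = (E*[ij,v] - F*[ij,u])/(EG - F^2)
Gamma_uuu = -4/7, Gamma_uuv = -20/21, Gamma_uvv = 0, Gamma_vuu = -2/7, Gamma_vuv = -10/21, Gamma_vvv = 0
d^2u/dtau^2 = -(Gamma_uuu*(3/4)^2 + 2*Gamma_uuv*(3/4)*(-1) + Gamma_uvv*(-1)^2) = -31/28
d^2v/dtau^2 = -(Gamma_vuu*(3/4)^2 + 2*Gamma_vuv*(3/4)*(-1) + Gamma_vvv*(-1)^2) = -31/56


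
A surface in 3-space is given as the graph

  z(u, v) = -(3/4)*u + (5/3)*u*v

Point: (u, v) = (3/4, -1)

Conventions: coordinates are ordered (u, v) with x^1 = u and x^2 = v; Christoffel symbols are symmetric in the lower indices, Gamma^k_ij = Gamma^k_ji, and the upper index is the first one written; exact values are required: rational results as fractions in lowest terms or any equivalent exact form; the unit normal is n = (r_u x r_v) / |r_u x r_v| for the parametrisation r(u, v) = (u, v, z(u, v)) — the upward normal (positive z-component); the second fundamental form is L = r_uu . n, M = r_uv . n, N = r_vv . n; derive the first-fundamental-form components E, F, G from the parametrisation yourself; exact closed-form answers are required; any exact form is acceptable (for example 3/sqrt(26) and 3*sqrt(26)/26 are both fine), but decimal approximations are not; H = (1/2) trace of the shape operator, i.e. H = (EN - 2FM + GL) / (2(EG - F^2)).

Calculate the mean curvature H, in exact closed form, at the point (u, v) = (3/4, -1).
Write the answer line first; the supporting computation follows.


Answer: H = 87*sqrt(10)/1331

z_u = -29/12, z_v = 5/4, z_uu = 0, z_uv = 5/3, z_vv = 0
E = 985/144, F = -145/48, G = 41/16; answer radicand W^2 = 605/72
unnormalised second-form numerators: l = 0, m = 5/3, n = 0; L = l/sqrt(605/72), and similarly M = m/sqrt(W^2), N = n/sqrt(W^2)
H = (E*n - 2*F*m + G*l) / (2*(EG - F^2)*sqrt(W^2)); E*n - 2*F*m + G*l = 725/72, EG - F^2 = 605/72, so H = (145/242)/sqrt(605/72)


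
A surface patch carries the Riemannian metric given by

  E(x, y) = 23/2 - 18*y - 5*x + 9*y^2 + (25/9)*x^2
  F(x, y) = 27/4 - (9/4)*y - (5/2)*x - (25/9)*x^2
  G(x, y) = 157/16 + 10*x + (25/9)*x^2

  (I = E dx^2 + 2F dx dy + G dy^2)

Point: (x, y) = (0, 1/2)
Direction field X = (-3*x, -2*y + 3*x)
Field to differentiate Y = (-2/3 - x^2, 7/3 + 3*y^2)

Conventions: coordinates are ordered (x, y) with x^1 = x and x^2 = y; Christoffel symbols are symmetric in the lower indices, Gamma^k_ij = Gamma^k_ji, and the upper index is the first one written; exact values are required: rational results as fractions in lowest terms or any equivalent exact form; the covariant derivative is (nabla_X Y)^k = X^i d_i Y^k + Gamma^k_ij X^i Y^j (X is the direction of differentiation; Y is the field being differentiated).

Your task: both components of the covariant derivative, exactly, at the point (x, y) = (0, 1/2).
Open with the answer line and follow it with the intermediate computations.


Answer: (nabla_X Y)^x = 131453/11496, (nabla_X Y)^y = -52969/5748

E = 19/4, F = 45/8, G = 157/16 at the point
E_x = -5, E_y = -9, F_x = -5/2, F_y = -9/4, G_x = 10, G_y = 0
EG - F^2 = 479/32;  g^inv = (32/479) * [[157/16, -45/8], [-45/8, 19/4]]
first-kind symbols [ij,l] = (1/2)(d_i g_jl + d_j g_il - d_l g_ij): [xx,x] = E_x/2 = -5/2, [xx,y] = F_x - E_y/2 = 2, [xy,x] = E_y/2 = -9/2, [xy,y] = G_x/2 = 5, [yy,x] = F_y - G_x/2 = -29/4, [yy,y] = G_y/2 = 0
Gamma^x_ij = (G*[ij,x] - F*[ij,y])/(EG - F^2), Gamma^y_ij = (E*[ij,y] - F*[ij,x])/(EG - F^2)
Gamma_xxx = -1145/479, Gamma_xxy = -2313/479, Gamma_xyy = -4553/958, Gamma_yxx = 754/479, Gamma_yxy = 1570/479, Gamma_yyy = 1305/479
X = (0, -1), Y = (-2/3, 37/12) at the point


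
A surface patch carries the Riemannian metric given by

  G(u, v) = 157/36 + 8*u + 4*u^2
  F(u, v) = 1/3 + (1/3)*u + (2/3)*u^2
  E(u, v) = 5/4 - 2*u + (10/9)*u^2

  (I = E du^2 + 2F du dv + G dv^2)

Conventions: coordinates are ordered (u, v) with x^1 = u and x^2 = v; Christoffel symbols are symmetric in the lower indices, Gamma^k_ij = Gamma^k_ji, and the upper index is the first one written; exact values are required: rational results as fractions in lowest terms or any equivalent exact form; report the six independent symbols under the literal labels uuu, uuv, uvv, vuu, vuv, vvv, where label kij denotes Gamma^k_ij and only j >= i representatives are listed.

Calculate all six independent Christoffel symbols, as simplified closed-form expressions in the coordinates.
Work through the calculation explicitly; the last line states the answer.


E = 5/4 - 2*u + (10/9)*u^2; F = 1/3 + (1/3)*u + (2/3)*u^2; G = 157/36 + 8*u + 4*u^2
Gamma^k_ij = (1/2) g^{kl} (d_i g_jl + d_j g_il - d_l g_ij), with g^inv = (1/(EG-F^2)) [[G, -F], [-F, E]]
first partials: E_u = -2 + (20/9)*u, E_v = 0, F_u = 1/3 + (4/3)*u, F_v = 0, G_u = 8 + 8*u, G_v = 0
D = EG - F^2 = 769/144 + (19/18)*u - (1087/162)*u^2 + (4/9)*u^3 + 4*u^4
expanded: Gamma^u_uu = (G E_u - 2F F_u + F E_v)/(2D), Gamma^u_uv = (G E_v - F G_u)/(2D), Gamma^u_vv = (2G F_v - G G_u - F G_v)/(2D), Gamma^v_uu = (2E F_u - E E_v - F E_u)/(2D), Gamma^v_uv = (E G_u - F E_v)/(2D), Gamma^v_vv = (E G_v - 2F F_v + F G_u)/(2D); substitute and cancel common factors

Answer: Gamma_uuu = (4608*u^3 + 5472*u^2 - 4808*u - 5796)/(5184*u^4 + 576*u^3 - 8696*u^2 + 1368*u + 6921), Gamma_uuv = (-3456*u^3 - 5184*u^2 - 3456*u - 1728)/(5184*u^4 + 576*u^3 - 8696*u^2 + 1368*u + 6921), Gamma_uvv = (-20736*u^3 - 62208*u^2 - 64080*u - 22608)/(5184*u^4 + 576*u^3 - 8696*u^2 + 1368*u + 6921), Gamma_vuu = (960*u^3 - 2592*u^2 + 1248*u + 972)/(5184*u^4 + 576*u^3 - 8696*u^2 + 1368*u + 6921), Gamma_vuv = (5760*u^3 - 4608*u^2 - 3888*u + 6480)/(5184*u^4 + 576*u^3 - 8696*u^2 + 1368*u + 6921), Gamma_vvv = (3456*u^3 + 5184*u^2 + 3456*u + 1728)/(5184*u^4 + 576*u^3 - 8696*u^2 + 1368*u + 6921)


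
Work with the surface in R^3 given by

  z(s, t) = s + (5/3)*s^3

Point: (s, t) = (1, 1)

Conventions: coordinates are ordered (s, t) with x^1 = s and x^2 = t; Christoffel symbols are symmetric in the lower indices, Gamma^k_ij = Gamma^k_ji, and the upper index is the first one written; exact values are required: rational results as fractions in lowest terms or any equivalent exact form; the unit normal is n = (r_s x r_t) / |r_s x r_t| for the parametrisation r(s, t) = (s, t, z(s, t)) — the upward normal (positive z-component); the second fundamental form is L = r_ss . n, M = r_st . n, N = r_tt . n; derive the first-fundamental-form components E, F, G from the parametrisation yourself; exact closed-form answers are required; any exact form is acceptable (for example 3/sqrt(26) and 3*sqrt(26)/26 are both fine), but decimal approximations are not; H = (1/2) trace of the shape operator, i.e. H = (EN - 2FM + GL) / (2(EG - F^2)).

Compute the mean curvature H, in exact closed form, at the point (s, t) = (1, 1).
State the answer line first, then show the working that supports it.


Answer: H = 5*sqrt(37)/1369

z_s = 6, z_t = 0, z_ss = 10, z_st = 0, z_tt = 0
E = 37, F = 0, G = 1; answer radicand W^2 = 37
unnormalised second-form numerators: l = 10, m = 0, n = 0; L = l/sqrt(37), and similarly M = m/sqrt(W^2), N = n/sqrt(W^2)
H = (E*n - 2*F*m + G*l) / (2*(EG - F^2)*sqrt(W^2)); E*n - 2*F*m + G*l = 10, EG - F^2 = 37, so H = (5/37)/sqrt(37)


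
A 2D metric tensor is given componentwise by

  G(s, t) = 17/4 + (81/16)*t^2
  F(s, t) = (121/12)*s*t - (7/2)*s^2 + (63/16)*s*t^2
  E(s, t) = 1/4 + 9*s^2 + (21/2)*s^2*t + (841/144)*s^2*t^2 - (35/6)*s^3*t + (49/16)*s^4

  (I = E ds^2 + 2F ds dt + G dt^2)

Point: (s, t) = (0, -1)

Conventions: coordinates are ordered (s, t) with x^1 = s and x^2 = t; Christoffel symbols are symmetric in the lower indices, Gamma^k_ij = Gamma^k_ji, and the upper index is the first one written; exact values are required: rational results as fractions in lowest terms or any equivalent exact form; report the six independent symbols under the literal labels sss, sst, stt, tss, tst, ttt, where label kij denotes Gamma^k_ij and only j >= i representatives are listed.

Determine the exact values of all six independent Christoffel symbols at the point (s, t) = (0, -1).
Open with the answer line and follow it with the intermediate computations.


Answer: Gamma_sss = 0, Gamma_sst = 0, Gamma_stt = 0, Gamma_tss = -295/447, Gamma_tst = 0, Gamma_ttt = -81/149

E = 1/4, F = 0, G = 149/16 at the point
E_s = 0, E_t = 0, F_s = -295/48, F_t = 0, G_s = 0, G_t = -81/8
EG - F^2 = 149/64;  g^inv = (64/149) * [[149/16, 0], [0, 1/4]]
first-kind symbols [ij,l] = (1/2)(d_i g_jl + d_j g_il - d_l g_ij): [ss,s] = E_s/2 = 0, [ss,t] = F_s - E_t/2 = -295/48, [st,s] = E_t/2 = 0, [st,t] = G_s/2 = 0, [tt,s] = F_t - G_s/2 = 0, [tt,t] = G_t/2 = -81/16
Gamma^s_ij = (G*[ij,s] - F*[ij,t])/(EG - F^2), Gamma^t_ij = (E*[ij,t] - F*[ij,s])/(EG - F^2)


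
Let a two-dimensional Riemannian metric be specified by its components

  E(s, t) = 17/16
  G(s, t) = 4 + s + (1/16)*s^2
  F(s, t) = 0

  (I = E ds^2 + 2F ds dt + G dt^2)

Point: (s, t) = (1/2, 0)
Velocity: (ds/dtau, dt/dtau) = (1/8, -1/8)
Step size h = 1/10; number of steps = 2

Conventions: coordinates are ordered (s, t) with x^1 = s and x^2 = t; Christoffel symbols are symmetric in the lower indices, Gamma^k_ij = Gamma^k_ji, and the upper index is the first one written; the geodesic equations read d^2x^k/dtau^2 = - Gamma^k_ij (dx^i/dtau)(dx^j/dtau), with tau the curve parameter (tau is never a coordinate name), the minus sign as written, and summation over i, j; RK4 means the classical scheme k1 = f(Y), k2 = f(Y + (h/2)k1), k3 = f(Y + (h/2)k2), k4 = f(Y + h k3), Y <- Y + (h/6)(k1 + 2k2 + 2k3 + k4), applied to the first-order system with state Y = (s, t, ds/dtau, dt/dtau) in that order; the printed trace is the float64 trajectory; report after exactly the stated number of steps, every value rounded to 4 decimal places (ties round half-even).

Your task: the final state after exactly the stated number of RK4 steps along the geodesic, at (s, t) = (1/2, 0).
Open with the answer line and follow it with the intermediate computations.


Answer: s = 0.5252, t = -0.0249, ds/dtau = 0.1266, dt/dtau = -0.1243

f(Y) = (ds/dtau, dt/dtau, -Gamma^s_ij Y'^i Y'^j, -Gamma^t_ij Y'^i Y'^j) with the Gammas evaluated at the stage position; h = 0.100000; intermediate values shown to 6 dp
step 0: s = 0.5000, t = 0.0000, ds/dtau = 0.1250, dt/dtau = -0.1250
step 1:
  k1: at (s, t) = (0.500000, 0.000000), (ds/dtau, dt/dtau) = (0.125000, -0.125000); Gamma_sss = 0.000000, Gamma_sst = 0.000000, Gamma_stt = -0.500000, Gamma_tss = 0.000000, Gamma_tst = 0.117647, Gamma_ttt = 0.000000; k1 = (0.125000, -0.125000, 0.007812, 0.003676)
  k2: at (s, t) = (0.506250, -0.006250), (ds/dtau, dt/dtau) = (0.125391, -0.124816); Gamma_sss = 0.000000, Gamma_sst = 0.000000, Gamma_stt = -0.500368, Gamma_tss = 0.000000, Gamma_tst = 0.117561, Gamma_ttt = 0.000000; k2 = (0.125391, -0.124816, 0.007795, 0.003680)
  k3: at (s, t) = (0.506270, -0.006241), (ds/dtau, dt/dtau) = (0.125390, -0.124816); Gamma_sss = 0.000000, Gamma_sst = 0.000000, Gamma_stt = -0.500369, Gamma_tss = 0.000000, Gamma_tst = 0.117560, Gamma_ttt = 0.000000; k3 = (0.125390, -0.124816, 0.007795, 0.003680)
  k4: at (s, t) = (0.512539, -0.012482), (ds/dtau, dt/dtau) = (0.125780, -0.124632); Gamma_sss = 0.000000, Gamma_sst = 0.000000, Gamma_stt = -0.500738, Gamma_tss = 0.000000, Gamma_tst = 0.117474, Gamma_ttt = 0.000000; k4 = (0.125780, -0.124632, 0.007778, 0.003683)
  Y <- Y + (h/6)(k1 + 2k2 + 2k3 + k4): s = 0.5125, t = -0.0125, ds/dtau = 0.1258, dt/dtau = -0.1246
step 2:
  k1: at (s, t) = (0.512539, -0.012482), (ds/dtau, dt/dtau) = (0.125780, -0.124632); Gamma_sss = 0.000000, Gamma_sst = 0.000000, Gamma_stt = -0.500738, Gamma_tss = 0.000000, Gamma_tst = 0.117474, Gamma_ttt = 0.000000; k1 = (0.125780, -0.124632, 0.007778, 0.003683)
  k2: at (s, t) = (0.518828, -0.018713), (ds/dtau, dt/dtau) = (0.126168, -0.124448); Gamma_sss = 0.000000, Gamma_sst = 0.000000, Gamma_stt = -0.501108, Gamma_tss = 0.000000, Gamma_tst = 0.117387, Gamma_ttt = 0.000000; k2 = (0.126168, -0.124448, 0.007761, 0.003686)
  k3: at (s, t) = (0.518847, -0.018704), (ds/dtau, dt/dtau) = (0.126168, -0.124448); Gamma_sss = 0.000000, Gamma_sst = 0.000000, Gamma_stt = -0.501109, Gamma_tss = 0.000000, Gamma_tst = 0.117387, Gamma_ttt = 0.000000; k3 = (0.126168, -0.124448, 0.007761, 0.003686)
  k4: at (s, t) = (0.525156, -0.024926), (ds/dtau, dt/dtau) = (0.126556, -0.124263); Gamma_sss = 0.000000, Gamma_sst = 0.000000, Gamma_stt = -0.501480, Gamma_tss = 0.000000, Gamma_tst = 0.117300, Gamma_ttt = 0.000000; k4 = (0.126556, -0.124263, 0.007744, 0.003689)
  Y <- Y + (h/6)(k1 + 2k2 + 2k3 + k4): s = 0.5252, t = -0.0249, ds/dtau = 0.1266, dt/dtau = -0.1243


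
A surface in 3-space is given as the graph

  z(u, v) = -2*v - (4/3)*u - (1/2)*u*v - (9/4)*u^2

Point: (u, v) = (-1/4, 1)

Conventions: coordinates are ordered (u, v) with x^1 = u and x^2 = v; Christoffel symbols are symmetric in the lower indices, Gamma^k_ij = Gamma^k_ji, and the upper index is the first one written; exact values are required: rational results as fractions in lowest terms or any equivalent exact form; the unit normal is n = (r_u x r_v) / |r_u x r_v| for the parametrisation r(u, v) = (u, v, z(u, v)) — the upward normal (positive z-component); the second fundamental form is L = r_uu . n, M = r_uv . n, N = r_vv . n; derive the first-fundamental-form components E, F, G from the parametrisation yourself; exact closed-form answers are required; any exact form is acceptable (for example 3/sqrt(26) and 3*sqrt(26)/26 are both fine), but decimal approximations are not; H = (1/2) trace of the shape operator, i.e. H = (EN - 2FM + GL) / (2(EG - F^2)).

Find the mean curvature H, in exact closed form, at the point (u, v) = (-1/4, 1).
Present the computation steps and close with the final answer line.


z_u = -17/24, z_v = -15/8, z_uu = -9/2, z_uv = -1/2, z_vv = 0
E = 865/576, F = 85/64, G = 289/64; answer radicand W^2 = 1445/288
unnormalised second-form numerators: l = -9/2, m = -1/2, n = 0; L = l/sqrt(1445/288), and similarly M = m/sqrt(W^2), N = n/sqrt(W^2)
H = (E*n - 2*F*m + G*l) / (2*(EG - F^2)*sqrt(W^2)); E*n - 2*F*m + G*l = -2431/128, EG - F^2 = 1445/288, so H = (-1287/680)/sqrt(1445/288)

Answer: H = -3861*sqrt(10)/14450


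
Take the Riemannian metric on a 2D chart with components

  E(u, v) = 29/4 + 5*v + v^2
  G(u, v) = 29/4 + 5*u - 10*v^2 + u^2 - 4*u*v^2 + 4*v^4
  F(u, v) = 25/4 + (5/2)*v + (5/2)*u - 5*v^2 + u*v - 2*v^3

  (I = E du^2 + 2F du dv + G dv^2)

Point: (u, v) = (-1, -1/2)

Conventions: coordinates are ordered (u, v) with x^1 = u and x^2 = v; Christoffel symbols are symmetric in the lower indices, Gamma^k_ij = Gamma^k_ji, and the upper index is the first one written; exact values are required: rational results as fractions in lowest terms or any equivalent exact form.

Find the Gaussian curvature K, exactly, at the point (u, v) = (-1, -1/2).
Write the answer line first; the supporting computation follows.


Answer: K = -1/36

E = 5, F = 2, G = 2, EG - F^2 = 6 at the point
E_u = 0, E_v = 4, F_u = 2, F_v = 5, G_u = 2, G_v = 4
E_vv = 2, F_uv = 1, G_uu = 2
Evaluate Brioschi's two determinant matrices M1, M2 and divide by (EG - F^2)^2.
M1 = [[-E_vv/2 + F_uv - G_uu/2, E_u/2, F_u - E_v/2], [F_v - G_u/2, E, F], [G_v/2, F, G]] = [[-1, 0, 0], [4, 5, 2], [2, 2, 2]]; det M1 = -6
M2 = [[0, E_v/2, G_u/2], [E_v/2, E, F], [G_u/2, F, G]] = [[0, 2, 1], [2, 5, 2], [1, 2, 2]]; det M2 = -5
det M1 - det M2 = -1; K = -1 / (6)^2 = -1/36


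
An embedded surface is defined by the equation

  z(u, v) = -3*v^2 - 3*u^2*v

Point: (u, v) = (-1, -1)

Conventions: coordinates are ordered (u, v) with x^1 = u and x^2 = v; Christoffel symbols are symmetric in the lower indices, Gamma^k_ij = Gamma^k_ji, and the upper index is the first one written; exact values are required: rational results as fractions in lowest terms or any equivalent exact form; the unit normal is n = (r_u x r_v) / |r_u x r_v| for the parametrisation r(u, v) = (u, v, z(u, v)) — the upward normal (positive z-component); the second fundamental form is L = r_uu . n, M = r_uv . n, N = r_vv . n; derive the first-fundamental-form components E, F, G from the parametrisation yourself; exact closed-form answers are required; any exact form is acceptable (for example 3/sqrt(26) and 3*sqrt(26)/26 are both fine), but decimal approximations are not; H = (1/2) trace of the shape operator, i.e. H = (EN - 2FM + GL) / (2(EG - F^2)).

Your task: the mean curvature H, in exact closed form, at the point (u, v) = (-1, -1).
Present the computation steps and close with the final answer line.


z_u = -6, z_v = 3, z_uu = 6, z_uv = 6, z_vv = -6
E = 37, F = -18, G = 10; answer radicand W^2 = 46
unnormalised second-form numerators: l = 6, m = 6, n = -6; L = l/sqrt(46), and similarly M = m/sqrt(W^2), N = n/sqrt(W^2)
H = (E*n - 2*F*m + G*l) / (2*(EG - F^2)*sqrt(W^2)); E*n - 2*F*m + G*l = 54, EG - F^2 = 46, so H = (27/46)/sqrt(46)

Answer: H = 27*sqrt(46)/2116


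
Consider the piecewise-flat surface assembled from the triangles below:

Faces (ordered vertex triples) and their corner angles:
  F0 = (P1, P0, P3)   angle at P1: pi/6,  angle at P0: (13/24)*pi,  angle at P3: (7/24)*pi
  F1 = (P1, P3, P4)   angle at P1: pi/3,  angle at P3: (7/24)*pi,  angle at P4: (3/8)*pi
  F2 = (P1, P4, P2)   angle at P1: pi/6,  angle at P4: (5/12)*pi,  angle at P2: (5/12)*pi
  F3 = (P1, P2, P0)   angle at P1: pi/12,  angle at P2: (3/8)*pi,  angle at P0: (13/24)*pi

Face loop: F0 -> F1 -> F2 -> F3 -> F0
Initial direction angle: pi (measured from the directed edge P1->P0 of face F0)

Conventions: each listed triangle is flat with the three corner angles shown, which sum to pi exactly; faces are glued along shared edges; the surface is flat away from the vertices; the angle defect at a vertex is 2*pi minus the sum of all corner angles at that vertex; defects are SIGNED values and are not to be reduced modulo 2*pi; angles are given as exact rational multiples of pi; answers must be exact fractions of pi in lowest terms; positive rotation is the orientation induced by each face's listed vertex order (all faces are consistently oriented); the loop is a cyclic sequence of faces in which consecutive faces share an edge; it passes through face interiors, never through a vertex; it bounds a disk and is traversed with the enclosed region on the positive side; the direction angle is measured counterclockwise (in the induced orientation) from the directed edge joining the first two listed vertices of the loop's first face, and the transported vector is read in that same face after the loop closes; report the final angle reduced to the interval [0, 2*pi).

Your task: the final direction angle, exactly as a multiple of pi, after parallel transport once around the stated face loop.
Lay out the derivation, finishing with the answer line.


enclosed vertex P1: corner angles sum to (3/4)*pi, defect = 2*pi - (3/4)*pi = (5/4)*pi
by Gauss-Bonnet the loop rotates the vector by the enclosed defect sum (positive orientation, mod 2*pi)
final angle = pi + (5/4)*pi = pi/4 (mod 2*pi)

Answer: final direction angle = pi/4


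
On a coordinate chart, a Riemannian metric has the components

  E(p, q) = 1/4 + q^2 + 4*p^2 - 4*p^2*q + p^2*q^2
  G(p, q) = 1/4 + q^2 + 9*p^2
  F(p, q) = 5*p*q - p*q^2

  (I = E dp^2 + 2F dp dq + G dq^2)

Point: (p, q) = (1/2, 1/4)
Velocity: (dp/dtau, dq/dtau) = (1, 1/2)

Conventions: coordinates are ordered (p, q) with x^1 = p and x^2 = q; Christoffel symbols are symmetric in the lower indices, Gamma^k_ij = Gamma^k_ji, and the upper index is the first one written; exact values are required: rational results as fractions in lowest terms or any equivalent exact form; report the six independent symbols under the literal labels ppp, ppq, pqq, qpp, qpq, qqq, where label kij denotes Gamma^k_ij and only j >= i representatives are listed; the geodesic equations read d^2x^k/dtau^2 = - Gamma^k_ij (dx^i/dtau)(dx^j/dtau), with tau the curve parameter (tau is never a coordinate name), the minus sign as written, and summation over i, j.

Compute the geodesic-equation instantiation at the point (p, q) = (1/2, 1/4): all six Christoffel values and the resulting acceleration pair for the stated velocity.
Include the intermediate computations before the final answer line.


E = 69/64, F = 19/32, G = 41/16 at the point
E_p = 49/16, E_q = -3/8, F_p = 19/16, F_q = 9/4, G_p = 9, G_q = 1/2
EG - F^2 = 617/256;  g^inv = (256/617) * [[41/16, -19/32], [-19/32, 69/64]]
first-kind symbols [ij,l] = (1/2)(d_i g_jl + d_j g_il - d_l g_ij): [pp,p] = E_p/2 = 49/32, [pp,q] = F_p - E_q/2 = 11/8, [pq,p] = E_q/2 = -3/16, [pq,q] = G_p/2 = 9/2, [qq,p] = F_q - G_p/2 = -9/4, [qq,q] = G_q/2 = 1/4
Gamma^p_ij = (G*[ij,p] - F*[ij,q])/(EG - F^2), Gamma^q_ij = (E*[ij,q] - F*[ij,p])/(EG - F^2)
Gamma_ppp = 1591/1234, Gamma_ppq = -807/617, Gamma_pqq = -1514/617, Gamma_qpp = 587/2468, Gamma_qpq = 2541/1234, Gamma_qqq = 411/617
d^2p/dtau^2 = -(Gamma_ppp*(1)^2 + 2*Gamma_ppq*(1)*(1/2) + Gamma_pqq*(1/2)^2) = 390/617
d^2q/dtau^2 = -(Gamma_qpp*(1)^2 + 2*Gamma_qpq*(1)*(1/2) + Gamma_qqq*(1/2)^2) = -1520/617

Answer: Gamma_ppp = 1591/1234, Gamma_ppq = -807/617, Gamma_pqq = -1514/617, Gamma_qpp = 587/2468, Gamma_qpq = 2541/1234, Gamma_qqq = 411/617; accelerations (d^2p/dtau^2, d^2q/dtau^2) = (390/617, -1520/617)


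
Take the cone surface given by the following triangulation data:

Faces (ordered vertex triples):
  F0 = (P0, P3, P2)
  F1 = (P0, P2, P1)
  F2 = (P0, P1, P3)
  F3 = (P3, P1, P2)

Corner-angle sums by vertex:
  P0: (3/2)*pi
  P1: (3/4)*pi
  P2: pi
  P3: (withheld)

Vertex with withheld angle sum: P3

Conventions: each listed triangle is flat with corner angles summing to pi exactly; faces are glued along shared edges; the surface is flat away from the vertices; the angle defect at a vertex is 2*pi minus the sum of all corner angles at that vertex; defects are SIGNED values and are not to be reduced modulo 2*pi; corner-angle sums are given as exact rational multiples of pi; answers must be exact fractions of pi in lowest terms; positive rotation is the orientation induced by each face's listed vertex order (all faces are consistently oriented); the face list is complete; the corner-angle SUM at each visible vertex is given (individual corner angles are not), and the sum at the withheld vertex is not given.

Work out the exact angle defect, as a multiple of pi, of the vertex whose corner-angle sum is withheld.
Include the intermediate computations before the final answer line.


V = 4, E = 6, F = 4; chi = V - E + F = 2
Gauss-Bonnet: total defect = 2*pi*chi = 4*pi; visible defects sum to (11/4)*pi

Answer: defect(P3) = (5/4)*pi


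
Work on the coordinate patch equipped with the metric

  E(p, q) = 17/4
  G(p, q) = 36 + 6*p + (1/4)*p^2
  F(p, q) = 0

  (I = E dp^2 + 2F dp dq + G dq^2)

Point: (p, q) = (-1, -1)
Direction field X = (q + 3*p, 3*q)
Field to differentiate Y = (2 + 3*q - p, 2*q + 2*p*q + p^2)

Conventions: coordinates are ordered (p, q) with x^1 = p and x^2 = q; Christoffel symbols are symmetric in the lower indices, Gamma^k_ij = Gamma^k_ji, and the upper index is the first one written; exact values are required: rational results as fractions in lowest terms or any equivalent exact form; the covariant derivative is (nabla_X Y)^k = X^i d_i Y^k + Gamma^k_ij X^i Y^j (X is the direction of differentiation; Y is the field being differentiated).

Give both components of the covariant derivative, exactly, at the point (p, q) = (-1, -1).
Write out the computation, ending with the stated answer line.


E = 17/4, F = 0, G = 121/4 at the point
E_p = 0, E_q = 0, F_p = 0, F_q = 0, G_p = 11/2, G_q = 0
EG - F^2 = 2057/16;  g^inv = (16/2057) * [[121/4, 0], [0, 17/4]]
first-kind symbols [ij,l] = (1/2)(d_i g_jl + d_j g_il - d_l g_ij): [pp,p] = E_p/2 = 0, [pp,q] = F_p - E_q/2 = 0, [pq,p] = E_q/2 = 0, [pq,q] = G_p/2 = 11/4, [qq,p] = F_q - G_p/2 = -11/4, [qq,q] = G_q/2 = 0
Gamma^p_ij = (G*[ij,p] - F*[ij,q])/(EG - F^2), Gamma^q_ij = (E*[ij,q] - F*[ij,p])/(EG - F^2)
Gamma_ppp = 0, Gamma_ppq = 0, Gamma_pqq = -11/17, Gamma_qpp = 0, Gamma_qpq = 1/11, Gamma_qqq = 0
X = (-4, -3), Y = (0, 1) at the point

Answer: (nabla_X Y)^p = -52/17, (nabla_X Y)^q = 172/11


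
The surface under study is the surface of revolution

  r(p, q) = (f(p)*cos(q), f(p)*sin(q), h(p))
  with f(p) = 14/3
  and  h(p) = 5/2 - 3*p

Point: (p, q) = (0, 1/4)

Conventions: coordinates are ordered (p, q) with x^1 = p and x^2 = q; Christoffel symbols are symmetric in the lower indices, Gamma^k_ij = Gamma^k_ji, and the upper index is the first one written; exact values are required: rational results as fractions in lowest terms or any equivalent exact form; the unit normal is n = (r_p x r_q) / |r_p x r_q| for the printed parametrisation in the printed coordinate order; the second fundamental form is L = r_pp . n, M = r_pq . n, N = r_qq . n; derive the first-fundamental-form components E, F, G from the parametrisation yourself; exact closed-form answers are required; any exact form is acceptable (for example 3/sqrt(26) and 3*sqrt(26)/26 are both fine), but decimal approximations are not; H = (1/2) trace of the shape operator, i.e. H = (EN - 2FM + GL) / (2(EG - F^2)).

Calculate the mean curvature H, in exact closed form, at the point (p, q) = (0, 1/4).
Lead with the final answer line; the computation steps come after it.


Answer: H = -3/28

f = 14/3, f' = 0, f'' = 0, h' = -3, h'' = 0
E = 9, F = 0, G = 196/9; answer radicand W^2 = 9
unnormalised second-form numerators: l = 0, m = 0, n = -14; L = l/sqrt(9), and similarly M = m/sqrt(W^2), N = n/sqrt(W^2)
H = (E*n - 2*F*m + G*l) / (2*(EG - F^2)*sqrt(W^2)); E*n - 2*F*m + G*l = -126, EG - F^2 = 196, so H = (-9/28)/sqrt(9)


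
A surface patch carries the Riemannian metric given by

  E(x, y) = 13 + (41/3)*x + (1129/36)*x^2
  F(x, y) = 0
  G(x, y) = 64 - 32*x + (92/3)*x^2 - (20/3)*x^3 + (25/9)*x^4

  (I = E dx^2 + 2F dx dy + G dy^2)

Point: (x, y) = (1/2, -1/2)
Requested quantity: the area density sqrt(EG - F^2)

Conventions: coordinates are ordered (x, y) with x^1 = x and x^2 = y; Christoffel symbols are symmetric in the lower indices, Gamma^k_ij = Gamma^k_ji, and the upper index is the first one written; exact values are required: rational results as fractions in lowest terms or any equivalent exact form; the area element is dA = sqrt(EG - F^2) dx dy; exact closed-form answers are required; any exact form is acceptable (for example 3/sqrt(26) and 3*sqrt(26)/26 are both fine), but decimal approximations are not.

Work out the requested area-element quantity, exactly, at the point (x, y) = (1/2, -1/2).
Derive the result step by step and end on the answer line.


E = 3985/144, F = 0, G = 7921/144; EG - F^2 = 31565185/20736

Answer: sqrt(EG - F^2) = 89*sqrt(3985)/144


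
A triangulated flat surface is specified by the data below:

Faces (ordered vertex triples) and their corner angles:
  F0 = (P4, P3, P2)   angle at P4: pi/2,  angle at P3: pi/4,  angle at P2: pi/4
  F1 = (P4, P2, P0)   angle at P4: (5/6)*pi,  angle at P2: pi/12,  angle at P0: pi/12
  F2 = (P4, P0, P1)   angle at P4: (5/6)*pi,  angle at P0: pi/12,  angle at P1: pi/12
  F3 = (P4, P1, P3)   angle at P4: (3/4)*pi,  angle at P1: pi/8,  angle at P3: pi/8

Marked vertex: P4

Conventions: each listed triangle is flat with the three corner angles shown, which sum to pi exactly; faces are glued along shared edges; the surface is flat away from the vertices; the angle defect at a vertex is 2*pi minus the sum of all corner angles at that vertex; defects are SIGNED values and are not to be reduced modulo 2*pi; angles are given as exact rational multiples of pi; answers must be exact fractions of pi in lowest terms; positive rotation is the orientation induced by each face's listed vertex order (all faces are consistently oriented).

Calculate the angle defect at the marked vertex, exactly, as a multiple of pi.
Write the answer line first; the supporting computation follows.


Answer: defect(P4) = (-11/12)*pi

Sum of corner angles at P4: (35/12)*pi
defect = 2*pi - (35/12)*pi


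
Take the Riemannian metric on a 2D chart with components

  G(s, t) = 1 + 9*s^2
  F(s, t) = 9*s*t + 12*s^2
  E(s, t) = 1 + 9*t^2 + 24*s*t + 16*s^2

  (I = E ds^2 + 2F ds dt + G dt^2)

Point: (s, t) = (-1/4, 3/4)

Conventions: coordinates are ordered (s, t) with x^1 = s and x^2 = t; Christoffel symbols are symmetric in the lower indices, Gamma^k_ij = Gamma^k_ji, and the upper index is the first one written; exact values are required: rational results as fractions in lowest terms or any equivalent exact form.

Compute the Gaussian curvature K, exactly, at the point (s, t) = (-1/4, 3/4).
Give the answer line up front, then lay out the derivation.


Answer: K = -576/625

E = 41/16, F = -15/16, G = 25/16, EG - F^2 = 25/8 at the point
E_s = 10, E_t = 15/2, F_s = 3/4, F_t = -9/4, G_s = -9/2, G_t = 0
E_tt = 18, F_st = 9, G_ss = 18
Brioschi: K = (det M1 - det M2) / (EG - F^2)^2 with the standard first/second-derivative matrices M1, M2.
M1 = [[-E_tt/2 + F_st - G_ss/2, E_s/2, F_s - E_t/2], [F_t - G_s/2, E, F], [G_t/2, F, G]] = [[-9, 5, -3], [0, 41/16, -15/16], [0, -15/16, 25/16]]; det M1 = -225/8
M2 = [[0, E_t/2, G_s/2], [E_t/2, E, F], [G_s/2, F, G]] = [[0, 15/4, -9/4], [15/4, 41/16, -15/16], [-9/4, -15/16, 25/16]]; det M2 = -153/8
det M1 - det M2 = -9; K = -9 / (25/8)^2 = -576/625


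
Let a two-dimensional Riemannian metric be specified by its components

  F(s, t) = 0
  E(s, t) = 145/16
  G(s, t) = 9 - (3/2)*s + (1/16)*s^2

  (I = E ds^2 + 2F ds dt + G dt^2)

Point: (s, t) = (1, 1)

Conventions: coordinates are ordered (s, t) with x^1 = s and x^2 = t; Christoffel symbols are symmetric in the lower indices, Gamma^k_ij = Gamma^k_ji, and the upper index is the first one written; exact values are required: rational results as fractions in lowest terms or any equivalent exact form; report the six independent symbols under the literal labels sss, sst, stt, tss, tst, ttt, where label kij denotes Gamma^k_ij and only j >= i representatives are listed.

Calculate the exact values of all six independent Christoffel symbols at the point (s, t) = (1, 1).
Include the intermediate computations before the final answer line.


E = 145/16, F = 0, G = 121/16 at the point
E_s = 0, E_t = 0, F_s = 0, F_t = 0, G_s = -11/8, G_t = 0
EG - F^2 = 17545/256;  g^inv = (256/17545) * [[121/16, 0], [0, 145/16]]
first-kind symbols [ij,l] = (1/2)(d_i g_jl + d_j g_il - d_l g_ij): [ss,s] = E_s/2 = 0, [ss,t] = F_s - E_t/2 = 0, [st,s] = E_t/2 = 0, [st,t] = G_s/2 = -11/16, [tt,s] = F_t - G_s/2 = 11/16, [tt,t] = G_t/2 = 0
Gamma^s_ij = (G*[ij,s] - F*[ij,t])/(EG - F^2), Gamma^t_ij = (E*[ij,t] - F*[ij,s])/(EG - F^2)

Answer: Gamma_sss = 0, Gamma_sst = 0, Gamma_stt = 11/145, Gamma_tss = 0, Gamma_tst = -1/11, Gamma_ttt = 0


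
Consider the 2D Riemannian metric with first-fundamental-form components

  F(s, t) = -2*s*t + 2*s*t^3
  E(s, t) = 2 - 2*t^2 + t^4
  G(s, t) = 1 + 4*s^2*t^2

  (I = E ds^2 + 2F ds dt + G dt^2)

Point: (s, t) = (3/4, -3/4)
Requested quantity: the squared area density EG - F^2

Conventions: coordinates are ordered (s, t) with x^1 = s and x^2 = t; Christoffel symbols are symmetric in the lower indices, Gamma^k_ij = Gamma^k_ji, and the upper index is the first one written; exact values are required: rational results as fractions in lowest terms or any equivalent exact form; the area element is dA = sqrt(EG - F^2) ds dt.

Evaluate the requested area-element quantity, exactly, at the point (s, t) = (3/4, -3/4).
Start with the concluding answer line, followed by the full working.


Answer: EG - F^2 = 629/256

E = 305/256, F = 63/128, G = 145/64; EG - F^2 = 629/256


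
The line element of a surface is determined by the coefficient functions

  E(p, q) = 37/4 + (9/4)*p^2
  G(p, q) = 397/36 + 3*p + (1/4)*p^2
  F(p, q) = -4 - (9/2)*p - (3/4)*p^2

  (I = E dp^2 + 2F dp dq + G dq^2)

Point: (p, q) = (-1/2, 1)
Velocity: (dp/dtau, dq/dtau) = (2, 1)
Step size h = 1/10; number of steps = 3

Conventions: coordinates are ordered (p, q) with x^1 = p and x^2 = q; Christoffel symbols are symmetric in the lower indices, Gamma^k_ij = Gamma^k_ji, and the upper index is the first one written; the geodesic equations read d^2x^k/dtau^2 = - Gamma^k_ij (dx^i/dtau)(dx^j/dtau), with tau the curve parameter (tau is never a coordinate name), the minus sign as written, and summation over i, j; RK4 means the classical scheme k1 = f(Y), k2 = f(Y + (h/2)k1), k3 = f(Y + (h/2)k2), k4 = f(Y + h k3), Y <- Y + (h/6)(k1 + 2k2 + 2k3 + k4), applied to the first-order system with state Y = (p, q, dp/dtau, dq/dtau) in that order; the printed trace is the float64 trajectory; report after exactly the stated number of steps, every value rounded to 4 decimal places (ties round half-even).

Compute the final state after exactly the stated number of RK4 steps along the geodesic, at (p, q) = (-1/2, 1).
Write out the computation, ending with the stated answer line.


f(Y) = (dp/dtau, dq/dtau, -Gamma^p_ij Y'^i Y'^j, -Gamma^q_ij Y'^i Y'^j) with the Gammas evaluated at the stage position; h = 0.100000; intermediate values shown to 6 dp
step 0: p = -0.5000, q = 1.0000, dp/dtau = 2.0000, dq/dtau = 1.0000
step 1:
  k1: at (p, q) = (-0.500000, 1.000000), (dp/dtau, dq/dtau) = (2.000000, 1.000000); Gamma_ppp = -0.199829, Gamma_ppq = 0.029486, Gamma_pqq = -0.145949, Gamma_qpp = -0.431392, Gamma_qpq = 0.149331, Gamma_qqq = -0.029486; k1 = (2.000000, 1.000000, 0.827322, 1.157728)
  k2: at (p, q) = (-0.400000, 1.050000), (dp/dtau, dq/dtau) = (2.041366, 1.057886); Gamma_ppp = -0.200443, Gamma_ppq = 0.036312, Gamma_pqq = -0.154448, Gamma_qpp = -0.442352, Gamma_qpq = 0.150413, Gamma_qqq = -0.036312; k2 = (2.041366, 1.057886, 0.851293, 1.234350)
  k3: at (p, q) = (-0.397932, 1.052894), (dp/dtau, dq/dtau) = (2.042565, 1.061717); Gamma_ppp = -0.200462, Gamma_ppq = 0.036459, Gamma_pqq = -0.154628, Gamma_qpp = -0.442575, Gamma_qpq = 0.150442, Gamma_qqq = -0.036459; k3 = (2.042565, 1.061717, 0.852509, 1.235047)
  k4: at (p, q) = (-0.295744, 1.106172), (dp/dtau, dq/dtau) = (2.085251, 1.123505); Gamma_ppp = -0.201704, Gamma_ppq = 0.044055, Gamma_pqq = -0.163711, Gamma_qpp = -0.453435, Gamma_qpq = 0.152183, Gamma_qqq = -0.044055; k4 = (2.085251, 1.123505, 0.877285, 1.314204)
  Y <- Y + (h/6)(k1 + 2k2 + 2k3 + k4): p = -0.2958, q = 1.1060, dp/dtau = 2.0852, dq/dtau = 1.1235
step 2:
  k1: at (p, q) = (-0.295781, 1.106045), (dp/dtau, dq/dtau) = (2.085204, 1.123512); Gamma_ppp = -0.201703, Gamma_ppq = 0.044052, Gamma_pqq = -0.163708, Gamma_qpp = -0.453431, Gamma_qpq = 0.152182, Gamma_qqq = -0.044052; k1 = (2.085204, 1.123512, 0.877258, 1.314109)
  k2: at (p, q) = (-0.191521, 1.162221), (dp/dtau, dq/dtau) = (2.129066, 1.189218); Gamma_ppp = -0.203660, Gamma_ppq = 0.052465, Gamma_pqq = -0.173394, Gamma_qpp = -0.464276, Gamma_qpq = 0.154669, Gamma_qqq = -0.052465; k2 = (2.129066, 1.189218, 0.902723, 1.395508)
  k3: at (p, q) = (-0.189328, 1.165506), (dp/dtau, dq/dtau) = (2.130340, 1.193287); Gamma_ppp = -0.203709, Gamma_ppq = 0.052649, Gamma_pqq = -0.173602, Gamma_qpp = -0.464503, Gamma_qpq = 0.154729, Gamma_qqq = -0.052649; k3 = (2.130340, 1.193287, 0.904023, 1.396367)
  k4: at (p, q) = (-0.082747, 1.225374), (dp/dtau, dq/dtau) = (2.175606, 1.263149); Gamma_ppp = -0.206514, Gamma_ppq = 0.061987, Gamma_pqq = -0.183964, Gamma_qpp = -0.475464, Gamma_qpq = 0.158098, Gamma_qqq = -0.061987; k4 = (2.175606, 1.263149, 0.930311, 1.480454)
  Y <- Y + (h/6)(k1 + 2k2 + 2k3 + k4): p = -0.0828, q = 1.2252, dp/dtau = 2.1756, dq/dtau = 1.2632
step 3:
  k1: at (p, q) = (-0.082788, 1.225240), (dp/dtau, dq/dtau) = (2.175555, 1.263151); Gamma_ppp = -0.206513, Gamma_ppq = 0.061983, Gamma_pqq = -0.183960, Gamma_qpp = -0.475460, Gamma_qpq = 0.158097, Gamma_qqq = -0.061983; k1 = (2.175555, 1.263151, 0.930281, 1.480350)
  k2: at (p, q) = (0.025990, 1.288397), (dp/dtau, dq/dtau) = (2.222069, 1.337168); Gamma_ppp = -0.210269, Gamma_ppq = 0.072301, Gamma_pqq = -0.195016, Gamma_qpp = -0.486656, Gamma_qpq = 0.162453, Gamma_qqq = -0.072301; k2 = (2.222069, 1.337168, 0.957261, 1.566793)
  k3: at (p, q) = (0.028316, 1.292098), (dp/dtau, dq/dtau) = (2.223418, 1.341490); Gamma_ppp = -0.210360, Gamma_ppq = 0.072531, Gamma_pqq = -0.195258, Gamma_qpp = -0.486896, Gamma_qpq = 0.162557, Gamma_qqq = -0.072531; k3 = (2.223418, 1.341490, 0.958644, 1.567823)
  k4: at (p, q) = (0.139554, 1.359389), (dp/dtau, dq/dtau) = (2.271419, 1.419933); Gamma_ppp = -0.215239, Gamma_ppq = 0.083960, Gamma_pqq = -0.207092, Gamma_qpp = -0.498510, Gamma_qpq = 0.168075, Gamma_qqq = -0.083960; k4 = (2.271419, 1.419933, 0.986448, 1.657095)
  Y <- Y + (h/6)(k1 + 2k2 + 2k3 + k4): p = 0.1395, q = 1.3592, dp/dtau = 2.2714, dq/dtau = 1.4199

Answer: p = 0.1395, q = 1.3592, dp/dtau = 2.2714, dq/dtau = 1.4199


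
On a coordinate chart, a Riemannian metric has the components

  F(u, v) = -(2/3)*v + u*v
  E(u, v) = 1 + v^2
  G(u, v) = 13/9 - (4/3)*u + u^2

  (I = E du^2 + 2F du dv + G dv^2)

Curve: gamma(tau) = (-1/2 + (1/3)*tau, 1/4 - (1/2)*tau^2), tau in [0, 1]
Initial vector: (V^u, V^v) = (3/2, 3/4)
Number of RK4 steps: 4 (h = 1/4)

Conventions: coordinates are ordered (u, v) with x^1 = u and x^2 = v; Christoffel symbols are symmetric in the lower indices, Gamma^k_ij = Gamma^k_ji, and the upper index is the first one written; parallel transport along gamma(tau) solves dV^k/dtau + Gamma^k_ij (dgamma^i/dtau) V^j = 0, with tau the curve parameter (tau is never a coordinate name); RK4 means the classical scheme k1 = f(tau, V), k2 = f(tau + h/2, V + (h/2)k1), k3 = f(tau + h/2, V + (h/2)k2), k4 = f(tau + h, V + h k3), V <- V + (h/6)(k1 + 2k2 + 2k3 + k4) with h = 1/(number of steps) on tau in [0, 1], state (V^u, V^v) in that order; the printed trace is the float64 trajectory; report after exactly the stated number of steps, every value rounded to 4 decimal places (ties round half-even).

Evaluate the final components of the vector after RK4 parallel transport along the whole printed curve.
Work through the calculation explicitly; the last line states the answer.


gamma'(tau) = (1/3, -tau); f(tau, V)^k = -Gamma^k_ij(gamma(tau)) gamma'^i(tau) V^j; h = 1/4; intermediate values shown to 6 dp
curve data and Christoffel symbols at the stage parameters:
  tau = 0.000000: gamma = (-0.500000, 0.250000), gamma' = (0.333333, 0.000000); Gamma_uuu = 0.000000, Gamma_uuv = 0.103152, Gamma_uvv = 0.000000, Gamma_vuu = 0.000000, Gamma_vuv = -0.481375, Gamma_vvv = 0.000000
  tau = 0.125000: gamma = (-0.458333, 0.242188), gamma' = (0.333333, -0.125000); Gamma_uuu = 0.000000, Gamma_uuv = 0.104199, Gamma_uvv = 0.000000, Gamma_vuu = 0.000000, Gamma_vuv = -0.484021, Gamma_vvv = 0.000000
  tau = 0.250000: gamma = (-0.416667, 0.218750), gamma' = (0.333333, -0.250000); Gamma_uuu = 0.000000, Gamma_uuv = 0.098471, Gamma_uvv = 0.000000, Gamma_vuu = 0.000000, Gamma_vuv = -0.487667, Gamma_vvv = 0.000000
  tau = 0.375000: gamma = (-0.375000, 0.179688), gamma' = (0.333333, -0.375000); Gamma_uuu = 0.000000, Gamma_uuv = 0.084864, Gamma_uvv = 0.000000, Gamma_vuu = 0.000000, Gamma_vuv = -0.491966, Gamma_vvv = 0.000000
  tau = 0.500000: gamma = (-0.333333, 0.125000), gamma' = (0.333333, -0.500000); Gamma_uuu = 0.000000, Gamma_uuv = 0.062016, Gamma_uvv = 0.000000, Gamma_vuu = 0.000000, Gamma_vuv = -0.496124, Gamma_vvv = 0.000000
  tau = 0.625000: gamma = (-0.291667, 0.054688), gamma' = (0.333333, -0.625000); Gamma_uuu = 0.000000, Gamma_uuv = 0.028462, Gamma_uvv = 0.000000, Gamma_vuu = 0.000000, Gamma_vuv = -0.498770, Gamma_vvv = 0.000000
  tau = 0.750000: gamma = (-0.250000, -0.031250), gamma' = (0.333333, -0.750000); Gamma_uuu = 0.000000, Gamma_uuv = -0.016972, Gamma_uvv = 0.000000, Gamma_vuu = 0.000000, Gamma_vuv = -0.497849, Gamma_vvv = 0.000000
  tau = 0.875000: gamma = (-0.208333, -0.132812), gamma' = (0.333333, -0.875000); Gamma_uuu = 0.000000, Gamma_uuv = -0.074477, Gamma_uvv = 0.000000, Gamma_vuu = 0.000000, Gamma_vuv = -0.490673, Gamma_vvv = 0.000000
  tau = 1.000000: gamma = (-0.166667, -0.250000), gamma' = (0.333333, -1.000000); Gamma_uuu = 0.000000, Gamma_uuv = -0.142292, Gamma_uvv = 0.000000, Gamma_vuu = 0.000000, Gamma_vuv = -0.474308, Gamma_vvv = 0.000000
step 0: V^u = 1.5000, V^v = 0.7500
step 1: k1 = (-0.025788, 0.120344), k2 = (-0.007077, 0.032873), k3 = (-0.006667, 0.030968), k4 = (0.012014, -0.059497); V <- V + (h/6)(k1 + 2k2 + 2k3 + k4): V^u = 1.4983, V^v = 0.7579
step 2: k1 = (0.012009, -0.059472), k2 = (0.026501, -0.153630), k3 = (0.026892, -0.155894), k4 = (0.031806, -0.254449); V <- V + (h/6)(k1 + 2k2 + 2k3 + k4): V^u = 1.5046, V^v = 0.7190
step 3: k1 = (0.031790, -0.254322), k2 = (0.020316, -0.356006), k3 = (0.020411, -0.357672), k4 = (-0.015655, -0.459211); V <- V + (h/6)(k1 + 2k2 + 2k3 + k4): V^u = 1.5086, V^v = 0.6298
step 4: k1 = (-0.015641, -0.458788), k2 = (-0.083975, -0.553246), k3 = (-0.083711, -0.551510), k4 = (-0.188356, -0.627855); V <- V + (h/6)(k1 + 2k2 + 2k3 + k4): V^u = 1.4861, V^v = 0.4924

Answer: V^u = 1.4861, V^v = 0.4924
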